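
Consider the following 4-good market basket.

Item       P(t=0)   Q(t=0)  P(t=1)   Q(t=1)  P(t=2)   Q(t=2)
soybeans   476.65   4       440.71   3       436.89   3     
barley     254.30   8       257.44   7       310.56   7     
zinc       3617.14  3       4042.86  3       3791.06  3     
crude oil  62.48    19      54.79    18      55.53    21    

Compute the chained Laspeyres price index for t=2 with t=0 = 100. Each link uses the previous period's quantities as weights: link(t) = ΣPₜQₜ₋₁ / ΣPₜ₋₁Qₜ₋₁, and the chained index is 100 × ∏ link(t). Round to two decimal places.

103.84

Link t=0→t=1:
ΣP(t=1)Q(t=0) = 440.71×4 + 257.44×8 + 4042.86×3 + 54.79×19 = 1762.84 + 2059.52 + 12128.58 + 1041.01 = 16991.95
ΣP(t=0)Q(t=0) = 476.65×4 + 254.30×8 + 3617.14×3 + 62.48×19 = 1906.6 + 2034.4 + 10851.42 + 1187.12 = 15979.54
link = 16991.95/15979.54 = 1.063357
Link t=1→t=2:
ΣP(t=2)Q(t=1) = 436.89×3 + 310.56×7 + 3791.06×3 + 55.53×18 = 1310.67 + 2173.92 + 11373.18 + 999.54 = 15857.31
ΣP(t=1)Q(t=1) = 440.71×3 + 257.44×7 + 4042.86×3 + 54.79×18 = 1322.13 + 1802.08 + 12128.58 + 986.22 = 16239.01
link = 15857.31/16239.01 = 0.976495
Chained index = 100 × 1.063357 × 0.976495 = 103.8362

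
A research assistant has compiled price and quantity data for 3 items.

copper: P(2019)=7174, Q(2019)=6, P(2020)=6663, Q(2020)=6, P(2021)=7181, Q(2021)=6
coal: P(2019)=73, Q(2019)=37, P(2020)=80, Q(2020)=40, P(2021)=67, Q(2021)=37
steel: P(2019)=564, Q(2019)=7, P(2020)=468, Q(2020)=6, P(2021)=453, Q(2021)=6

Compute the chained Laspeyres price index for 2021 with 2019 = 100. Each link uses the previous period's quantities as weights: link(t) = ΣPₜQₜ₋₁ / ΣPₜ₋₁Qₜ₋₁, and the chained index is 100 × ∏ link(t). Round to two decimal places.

Link 2019→2020:
ΣP(2020)Q(2019) = 6663×6 + 80×37 + 468×7 = 39978 + 2960 + 3276 = 46214
ΣP(2019)Q(2019) = 7174×6 + 73×37 + 564×7 = 43044 + 2701 + 3948 = 49693
link = 46214/49693 = 0.929990
Link 2020→2021:
ΣP(2021)Q(2020) = 7181×6 + 67×40 + 453×6 = 43086 + 2680 + 2718 = 48484
ΣP(2020)Q(2020) = 6663×6 + 80×40 + 468×6 = 39978 + 3200 + 2808 = 45986
link = 48484/45986 = 1.054321
Chained index = 100 × 0.929990 × 1.054321 = 98.0508

98.05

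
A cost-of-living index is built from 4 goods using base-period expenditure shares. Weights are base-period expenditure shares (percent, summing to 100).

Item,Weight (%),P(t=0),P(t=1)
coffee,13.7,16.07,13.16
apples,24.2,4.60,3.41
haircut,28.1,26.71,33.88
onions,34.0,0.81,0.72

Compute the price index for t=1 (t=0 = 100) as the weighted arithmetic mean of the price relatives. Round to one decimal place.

95.0

coffee: 13.7 × (13.16/16.07) = 13.7 × 0.818917 = 11.2192
apples: 24.2 × (3.41/4.60) = 24.2 × 0.741304 = 17.9396
haircut: 28.1 × (33.88/26.71) = 28.1 × 1.268439 = 35.6431
onions: 34.0 × (0.72/0.81) = 34.0 × 0.888889 = 30.2222
Index = Σ wᵢ·(p₁ᵢ/p₀ᵢ) = 11.2192 + 17.9396 + 35.6431 + 30.2222 = 95.0241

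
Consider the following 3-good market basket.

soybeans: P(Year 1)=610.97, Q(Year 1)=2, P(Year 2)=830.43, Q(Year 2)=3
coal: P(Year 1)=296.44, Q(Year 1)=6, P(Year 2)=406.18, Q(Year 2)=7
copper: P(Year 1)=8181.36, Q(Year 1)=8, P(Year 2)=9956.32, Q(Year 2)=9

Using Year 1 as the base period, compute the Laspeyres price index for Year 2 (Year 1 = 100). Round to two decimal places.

122.35

Laspeyres price index uses base-period quantities as weights.
ΣP(Year 2)·Q(Year 1) = 830.43×2 + 406.18×6 + 9956.32×8 = 1660.86 + 2437.08 + 79650.56 = 83748.5
ΣP(Year 1)·Q(Year 1) = 610.97×2 + 296.44×6 + 8181.36×8 = 1221.94 + 1778.64 + 65450.88 = 68451.46
Index = 83748.5 / 68451.46 × 100 = 122.3473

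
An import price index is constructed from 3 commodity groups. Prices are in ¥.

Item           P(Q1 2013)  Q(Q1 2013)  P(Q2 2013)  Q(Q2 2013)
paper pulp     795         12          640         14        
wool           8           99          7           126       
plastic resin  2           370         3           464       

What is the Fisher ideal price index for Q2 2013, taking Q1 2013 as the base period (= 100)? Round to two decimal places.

Laspeyres component (base-period weights):
ΣP(Q2 2013)Q(Q1 2013) = 640×12 + 7×99 + 3×370 = 7680 + 693 + 1110 = 9483
ΣP(Q1 2013)Q(Q1 2013) = 795×12 + 8×99 + 2×370 = 9540 + 792 + 740 = 11072
L = 9483 / 11072 × 100 = 85.6485
Paasche component (current-period weights):
ΣP(Q2 2013)Q(Q2 2013) = 640×14 + 7×126 + 3×464 = 8960 + 882 + 1392 = 11234
ΣP(Q1 2013)Q(Q2 2013) = 795×14 + 8×126 + 2×464 = 11130 + 1008 + 928 = 13066
P = 11234 / 13066 × 100 = 85.9789
Fisher = √(L × P) = √(85.6485 × 85.9789) = 85.8135

85.81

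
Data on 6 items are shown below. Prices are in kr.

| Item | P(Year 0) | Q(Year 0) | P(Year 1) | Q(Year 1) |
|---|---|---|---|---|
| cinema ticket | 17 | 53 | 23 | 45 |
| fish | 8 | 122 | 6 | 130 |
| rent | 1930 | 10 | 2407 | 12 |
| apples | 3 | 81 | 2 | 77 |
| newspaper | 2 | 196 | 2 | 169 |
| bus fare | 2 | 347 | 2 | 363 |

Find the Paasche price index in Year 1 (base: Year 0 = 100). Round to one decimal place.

121.5

Paasche price index uses current-period quantities as weights.
ΣP(Year 1)·Q(Year 1) = 23×45 + 6×130 + 2407×12 + 2×77 + 2×169 + 2×363 = 1035 + 780 + 28884 + 154 + 338 + 726 = 31917
ΣP(Year 0)·Q(Year 1) = 17×45 + 8×130 + 1930×12 + 3×77 + 2×169 + 2×363 = 765 + 1040 + 23160 + 231 + 338 + 726 = 26260
Index = 31917 / 26260 × 100 = 121.5423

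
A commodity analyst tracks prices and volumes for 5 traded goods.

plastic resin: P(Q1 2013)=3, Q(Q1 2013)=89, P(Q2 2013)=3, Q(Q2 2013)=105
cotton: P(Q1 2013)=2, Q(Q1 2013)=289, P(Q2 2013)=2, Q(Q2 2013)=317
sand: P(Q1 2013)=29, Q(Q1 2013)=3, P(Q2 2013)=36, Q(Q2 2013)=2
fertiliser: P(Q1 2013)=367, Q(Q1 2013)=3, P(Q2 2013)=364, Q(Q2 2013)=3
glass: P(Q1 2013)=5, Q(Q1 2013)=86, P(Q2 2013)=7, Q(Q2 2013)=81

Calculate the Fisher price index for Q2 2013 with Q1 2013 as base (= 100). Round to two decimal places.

107.06

Laspeyres component (base-period weights):
ΣP(Q2 2013)Q(Q1 2013) = 3×89 + 2×289 + 36×3 + 364×3 + 7×86 = 267 + 578 + 108 + 1092 + 602 = 2647
ΣP(Q1 2013)Q(Q1 2013) = 3×89 + 2×289 + 29×3 + 367×3 + 5×86 = 267 + 578 + 87 + 1101 + 430 = 2463
L = 2647 / 2463 × 100 = 107.4706
Paasche component (current-period weights):
ΣP(Q2 2013)Q(Q2 2013) = 3×105 + 2×317 + 36×2 + 364×3 + 7×81 = 315 + 634 + 72 + 1092 + 567 = 2680
ΣP(Q1 2013)Q(Q2 2013) = 3×105 + 2×317 + 29×2 + 367×3 + 5×81 = 315 + 634 + 58 + 1101 + 405 = 2513
P = 2680 / 2513 × 100 = 106.6454
Fisher = √(L × P) = √(107.4706 × 106.6454) = 107.0572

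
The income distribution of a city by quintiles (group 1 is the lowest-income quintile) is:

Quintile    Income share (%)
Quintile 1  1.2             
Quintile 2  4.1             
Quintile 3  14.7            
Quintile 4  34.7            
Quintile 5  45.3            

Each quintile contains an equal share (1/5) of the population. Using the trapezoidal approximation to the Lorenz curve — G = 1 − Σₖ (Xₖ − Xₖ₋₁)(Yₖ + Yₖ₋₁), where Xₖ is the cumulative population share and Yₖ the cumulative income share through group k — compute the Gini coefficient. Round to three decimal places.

Cumulative income shares Yₖ: 0.0120, 0.0530, 0.2000, 0.5470, 1.0000
Σ (Xₖ−Xₖ₋₁)(Yₖ+Yₖ₋₁) = (1/5)(0.0120+0.0000) + (1/5)(0.0530+0.0120) + (1/5)(0.2000+0.0530) + (1/5)(0.5470+0.2000) + (1/5)(1.0000+0.5470)
  = 0.0024 + 0.0130 + 0.0506 + 0.1494 + 0.3094 = 0.5248
G = 1 − 0.5248 = 0.4752

0.475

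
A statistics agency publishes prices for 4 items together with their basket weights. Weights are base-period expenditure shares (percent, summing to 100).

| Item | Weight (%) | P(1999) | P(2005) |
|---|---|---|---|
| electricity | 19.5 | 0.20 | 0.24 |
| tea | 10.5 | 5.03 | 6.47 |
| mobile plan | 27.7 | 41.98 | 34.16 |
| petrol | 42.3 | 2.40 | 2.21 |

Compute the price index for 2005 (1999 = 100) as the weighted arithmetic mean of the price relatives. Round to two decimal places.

98.40

electricity: 19.5 × (0.24/0.20) = 19.5 × 1.200000 = 23.4000
tea: 10.5 × (6.47/5.03) = 10.5 × 1.286282 = 13.5060
mobile plan: 27.7 × (34.16/41.98) = 27.7 × 0.813721 = 22.5401
petrol: 42.3 × (2.21/2.40) = 42.3 × 0.920833 = 38.9513
Index = Σ wᵢ·(p₁ᵢ/p₀ᵢ) = 23.4000 + 13.5060 + 22.5401 + 38.9513 = 98.3973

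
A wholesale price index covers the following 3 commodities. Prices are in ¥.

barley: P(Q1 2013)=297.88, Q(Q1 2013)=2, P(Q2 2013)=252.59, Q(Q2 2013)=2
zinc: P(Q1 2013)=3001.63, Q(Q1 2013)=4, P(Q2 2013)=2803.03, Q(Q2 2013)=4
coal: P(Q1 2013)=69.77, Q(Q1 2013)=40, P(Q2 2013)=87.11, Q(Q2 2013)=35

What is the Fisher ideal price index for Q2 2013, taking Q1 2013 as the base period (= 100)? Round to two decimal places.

Laspeyres component (base-period weights):
ΣP(Q2 2013)Q(Q1 2013) = 252.59×2 + 2803.03×4 + 87.11×40 = 505.18 + 11212.12 + 3484.4 = 15201.7
ΣP(Q1 2013)Q(Q1 2013) = 297.88×2 + 3001.63×4 + 69.77×40 = 595.76 + 12006.52 + 2790.8 = 15393.08
L = 15201.7 / 15393.08 × 100 = 98.7567
Paasche component (current-period weights):
ΣP(Q2 2013)Q(Q2 2013) = 252.59×2 + 2803.03×4 + 87.11×35 = 505.18 + 11212.12 + 3048.85 = 14766.15
ΣP(Q1 2013)Q(Q2 2013) = 297.88×2 + 3001.63×4 + 69.77×35 = 595.76 + 12006.52 + 2441.95 = 15044.23
P = 14766.15 / 15044.23 × 100 = 98.1516
Fisher = √(L × P) = √(98.7567 × 98.1516) = 98.4537

98.45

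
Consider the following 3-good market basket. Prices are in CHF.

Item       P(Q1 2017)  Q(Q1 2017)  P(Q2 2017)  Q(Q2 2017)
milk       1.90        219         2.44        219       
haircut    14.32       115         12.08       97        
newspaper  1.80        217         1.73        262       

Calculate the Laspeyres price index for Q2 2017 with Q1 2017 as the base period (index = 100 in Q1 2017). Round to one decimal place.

Laspeyres price index uses base-period quantities as weights.
ΣP(Q2 2017)·Q(Q1 2017) = 2.44×219 + 12.08×115 + 1.73×217 = 534.36 + 1389.2 + 375.41 = 2298.97
ΣP(Q1 2017)·Q(Q1 2017) = 1.90×219 + 14.32×115 + 1.80×217 = 416.1 + 1646.8 + 390.6 = 2453.5
Index = 2298.97 / 2453.5 × 100 = 93.7017

93.7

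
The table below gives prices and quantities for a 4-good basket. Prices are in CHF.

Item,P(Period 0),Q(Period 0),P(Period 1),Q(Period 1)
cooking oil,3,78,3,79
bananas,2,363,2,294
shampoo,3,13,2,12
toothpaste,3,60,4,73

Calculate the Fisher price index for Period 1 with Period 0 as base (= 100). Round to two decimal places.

104.81

Laspeyres component (base-period weights):
ΣP(Period 1)Q(Period 0) = 3×78 + 2×363 + 2×13 + 4×60 = 234 + 726 + 26 + 240 = 1226
ΣP(Period 0)Q(Period 0) = 3×78 + 2×363 + 3×13 + 3×60 = 234 + 726 + 39 + 180 = 1179
L = 1226 / 1179 × 100 = 103.9864
Paasche component (current-period weights):
ΣP(Period 1)Q(Period 1) = 3×79 + 2×294 + 2×12 + 4×73 = 237 + 588 + 24 + 292 = 1141
ΣP(Period 0)Q(Period 1) = 3×79 + 2×294 + 3×12 + 3×73 = 237 + 588 + 36 + 219 = 1080
P = 1141 / 1080 × 100 = 105.6481
Fisher = √(L × P) = √(103.9864 × 105.6481) = 104.8140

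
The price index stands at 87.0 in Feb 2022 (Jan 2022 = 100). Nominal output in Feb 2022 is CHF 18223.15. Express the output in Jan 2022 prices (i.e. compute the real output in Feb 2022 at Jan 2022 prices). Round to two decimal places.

20946.15

Real = Nominal ÷ (Index/100) = 18223.15 ÷ (87.0/100)
     = 18223.15 ÷ 0.870 = 20946.1494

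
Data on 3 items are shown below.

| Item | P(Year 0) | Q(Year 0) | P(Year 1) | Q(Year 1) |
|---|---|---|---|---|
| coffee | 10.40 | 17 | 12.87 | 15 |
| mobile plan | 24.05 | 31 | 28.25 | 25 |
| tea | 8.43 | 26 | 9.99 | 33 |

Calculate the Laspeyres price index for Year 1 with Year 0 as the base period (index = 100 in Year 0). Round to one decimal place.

118.6

Laspeyres price index uses base-period quantities as weights.
ΣP(Year 1)·Q(Year 0) = 12.87×17 + 28.25×31 + 9.99×26 = 218.79 + 875.75 + 259.74 = 1354.28
ΣP(Year 0)·Q(Year 0) = 10.40×17 + 24.05×31 + 8.43×26 = 176.8 + 745.55 + 219.18 = 1141.53
Index = 1354.28 / 1141.53 × 100 = 118.6373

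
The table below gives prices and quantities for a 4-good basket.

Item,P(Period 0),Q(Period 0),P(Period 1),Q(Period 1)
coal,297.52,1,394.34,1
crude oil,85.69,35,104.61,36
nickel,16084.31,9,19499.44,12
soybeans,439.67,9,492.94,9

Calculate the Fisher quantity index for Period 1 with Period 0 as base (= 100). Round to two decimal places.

131.83

Laspeyres component (base-period weights):
ΣP(Period 0)Q(Period 1) = 297.52×1 + 85.69×36 + 16084.31×12 + 439.67×9 = 297.52 + 3084.84 + 193011.72 + 3957.03 = 200351.11
ΣP(Period 0)Q(Period 0) = 297.52×1 + 85.69×35 + 16084.31×9 + 439.67×9 = 297.52 + 2999.15 + 144758.79 + 3957.03 = 152012.49
L = 200351.11 / 152012.49 × 100 = 131.7991
Paasche component (current-period weights):
ΣP(Period 1)Q(Period 1) = 394.34×1 + 104.61×36 + 19499.44×12 + 492.94×9 = 394.34 + 3765.96 + 233993.28 + 4436.46 = 242590.04
ΣP(Period 1)Q(Period 0) = 394.34×1 + 104.61×35 + 19499.44×9 + 492.94×9 = 394.34 + 3661.35 + 175494.96 + 4436.46 = 183987.11
P = 242590.04 / 183987.11 × 100 = 131.8516
Fisher = √(L × P) = √(131.7991 × 131.8516) = 131.8254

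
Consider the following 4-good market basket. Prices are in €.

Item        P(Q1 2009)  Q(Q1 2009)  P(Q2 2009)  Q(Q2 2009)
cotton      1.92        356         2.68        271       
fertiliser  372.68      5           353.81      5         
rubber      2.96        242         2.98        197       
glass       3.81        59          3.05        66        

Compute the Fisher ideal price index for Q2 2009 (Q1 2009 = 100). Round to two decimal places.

102.96

Laspeyres component (base-period weights):
ΣP(Q2 2009)Q(Q1 2009) = 2.68×356 + 353.81×5 + 2.98×242 + 3.05×59 = 954.08 + 1769.05 + 721.16 + 179.95 = 3624.24
ΣP(Q1 2009)Q(Q1 2009) = 1.92×356 + 372.68×5 + 2.96×242 + 3.81×59 = 683.52 + 1863.4 + 716.32 + 224.79 = 3488.03
L = 3624.24 / 3488.03 × 100 = 103.9051
Paasche component (current-period weights):
ΣP(Q2 2009)Q(Q2 2009) = 2.68×271 + 353.81×5 + 2.98×197 + 3.05×66 = 726.28 + 1769.05 + 587.06 + 201.3 = 3283.69
ΣP(Q1 2009)Q(Q2 2009) = 1.92×271 + 372.68×5 + 2.96×197 + 3.81×66 = 520.32 + 1863.4 + 583.12 + 251.46 = 3218.3
P = 3283.69 / 3218.3 × 100 = 102.0318
Fisher = √(L × P) = √(103.9051 × 102.0318) = 102.9642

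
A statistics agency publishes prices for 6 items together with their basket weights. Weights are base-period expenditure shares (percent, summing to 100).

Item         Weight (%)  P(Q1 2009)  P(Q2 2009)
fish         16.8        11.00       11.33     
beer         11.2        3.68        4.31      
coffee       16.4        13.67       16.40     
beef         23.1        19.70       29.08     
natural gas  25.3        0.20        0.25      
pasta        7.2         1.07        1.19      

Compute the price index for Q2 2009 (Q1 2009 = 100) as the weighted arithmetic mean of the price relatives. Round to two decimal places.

123.83

fish: 16.8 × (11.33/11.00) = 16.8 × 1.030000 = 17.3040
beer: 11.2 × (4.31/3.68) = 11.2 × 1.171196 = 13.1174
coffee: 16.4 × (16.40/13.67) = 16.4 × 1.199707 = 19.6752
beef: 23.1 × (29.08/19.70) = 23.1 × 1.476142 = 34.0989
natural gas: 25.3 × (0.25/0.20) = 25.3 × 1.250000 = 31.6250
pasta: 7.2 × (1.19/1.07) = 7.2 × 1.112150 = 8.0075
Index = Σ wᵢ·(p₁ᵢ/p₀ᵢ) = 17.3040 + 13.1174 + 19.6752 + 34.0989 + 31.6250 + 8.0075 = 123.8280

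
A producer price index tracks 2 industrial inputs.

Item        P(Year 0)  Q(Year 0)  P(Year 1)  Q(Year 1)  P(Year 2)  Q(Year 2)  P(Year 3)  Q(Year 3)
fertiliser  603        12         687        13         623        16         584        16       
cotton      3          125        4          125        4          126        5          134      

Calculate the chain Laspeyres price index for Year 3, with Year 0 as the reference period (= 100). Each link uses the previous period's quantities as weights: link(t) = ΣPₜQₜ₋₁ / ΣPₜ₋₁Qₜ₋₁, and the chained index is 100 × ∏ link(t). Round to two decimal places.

99.77

Link Year 0→Year 1:
ΣP(Year 1)Q(Year 0) = 687×12 + 4×125 = 8244 + 500 = 8744
ΣP(Year 0)Q(Year 0) = 603×12 + 3×125 = 7236 + 375 = 7611
link = 8744/7611 = 1.148863
Link Year 1→Year 2:
ΣP(Year 2)Q(Year 1) = 623×13 + 4×125 = 8099 + 500 = 8599
ΣP(Year 1)Q(Year 1) = 687×13 + 4×125 = 8931 + 500 = 9431
link = 8599/9431 = 0.911780
Link Year 2→Year 3:
ΣP(Year 3)Q(Year 2) = 584×16 + 5×126 = 9344 + 630 = 9974
ΣP(Year 2)Q(Year 2) = 623×16 + 4×126 = 9968 + 504 = 10472
link = 9974/10472 = 0.952445
Chained index = 100 × 1.148863 × 0.911780 × 0.952445 = 99.7696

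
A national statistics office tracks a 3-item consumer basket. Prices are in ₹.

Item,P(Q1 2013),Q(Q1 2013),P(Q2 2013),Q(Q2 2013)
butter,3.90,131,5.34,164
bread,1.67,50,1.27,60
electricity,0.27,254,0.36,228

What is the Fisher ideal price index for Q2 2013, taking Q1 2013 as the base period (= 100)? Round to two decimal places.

Laspeyres component (base-period weights):
ΣP(Q2 2013)Q(Q1 2013) = 5.34×131 + 1.27×50 + 0.36×254 = 699.54 + 63.5 + 91.44 = 854.48
ΣP(Q1 2013)Q(Q1 2013) = 3.90×131 + 1.67×50 + 0.27×254 = 510.9 + 83.5 + 68.58 = 662.98
L = 854.48 / 662.98 × 100 = 128.8847
Paasche component (current-period weights):
ΣP(Q2 2013)Q(Q2 2013) = 5.34×164 + 1.27×60 + 0.36×228 = 875.76 + 76.2 + 82.08 = 1034.04
ΣP(Q1 2013)Q(Q2 2013) = 3.90×164 + 1.67×60 + 0.27×228 = 639.6 + 100.2 + 61.56 = 801.36
P = 1034.04 / 801.36 × 100 = 129.0356
Fisher = √(L × P) = √(128.8847 × 129.0356) = 128.9602

128.96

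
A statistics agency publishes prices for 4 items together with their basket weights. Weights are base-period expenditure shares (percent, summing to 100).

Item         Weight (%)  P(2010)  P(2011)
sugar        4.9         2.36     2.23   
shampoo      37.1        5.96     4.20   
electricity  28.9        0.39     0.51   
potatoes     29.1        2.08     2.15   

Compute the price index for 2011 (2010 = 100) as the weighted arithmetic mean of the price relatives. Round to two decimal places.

98.65

sugar: 4.9 × (2.23/2.36) = 4.9 × 0.944915 = 4.6301
shampoo: 37.1 × (4.20/5.96) = 37.1 × 0.704698 = 26.1443
electricity: 28.9 × (0.51/0.39) = 28.9 × 1.307692 = 37.7923
potatoes: 29.1 × (2.15/2.08) = 29.1 × 1.033654 = 30.0793
Index = Σ wᵢ·(p₁ᵢ/p₀ᵢ) = 4.6301 + 26.1443 + 37.7923 + 30.0793 = 98.6460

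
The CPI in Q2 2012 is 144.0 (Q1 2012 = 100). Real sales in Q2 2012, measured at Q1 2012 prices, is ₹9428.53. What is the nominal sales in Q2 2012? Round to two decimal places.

13577.08

Nominal = Real × (Index/100) = 9428.53 × (144.0/100)
        = 9428.53 × 1.440 = 13577.0832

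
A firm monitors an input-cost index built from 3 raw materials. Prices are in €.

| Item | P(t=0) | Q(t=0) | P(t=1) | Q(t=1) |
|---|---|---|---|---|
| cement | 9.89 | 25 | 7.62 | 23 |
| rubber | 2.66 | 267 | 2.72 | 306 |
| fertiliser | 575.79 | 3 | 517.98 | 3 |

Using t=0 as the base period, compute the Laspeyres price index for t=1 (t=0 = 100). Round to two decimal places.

92.02

Laspeyres price index uses base-period quantities as weights.
ΣP(t=1)·Q(t=0) = 7.62×25 + 2.72×267 + 517.98×3 = 190.5 + 726.24 + 1553.94 = 2470.68
ΣP(t=0)·Q(t=0) = 9.89×25 + 2.66×267 + 575.79×3 = 247.25 + 710.22 + 1727.37 = 2684.84
Index = 2470.68 / 2684.84 × 100 = 92.0234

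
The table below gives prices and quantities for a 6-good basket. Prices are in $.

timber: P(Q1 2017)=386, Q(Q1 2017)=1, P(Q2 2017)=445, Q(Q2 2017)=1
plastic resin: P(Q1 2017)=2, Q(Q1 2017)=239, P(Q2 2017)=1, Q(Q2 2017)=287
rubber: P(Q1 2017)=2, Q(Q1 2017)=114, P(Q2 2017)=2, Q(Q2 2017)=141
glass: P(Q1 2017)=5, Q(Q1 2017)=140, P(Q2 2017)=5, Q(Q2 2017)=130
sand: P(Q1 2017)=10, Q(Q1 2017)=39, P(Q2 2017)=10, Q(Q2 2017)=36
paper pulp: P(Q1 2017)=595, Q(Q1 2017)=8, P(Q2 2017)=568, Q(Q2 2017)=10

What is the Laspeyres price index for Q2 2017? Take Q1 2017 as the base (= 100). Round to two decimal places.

Laspeyres price index uses base-period quantities as weights.
ΣP(Q2 2017)·Q(Q1 2017) = 445×1 + 1×239 + 2×114 + 5×140 + 10×39 + 568×8 = 445 + 239 + 228 + 700 + 390 + 4544 = 6546
ΣP(Q1 2017)·Q(Q1 2017) = 386×1 + 2×239 + 2×114 + 5×140 + 10×39 + 595×8 = 386 + 478 + 228 + 700 + 390 + 4760 = 6942
Index = 6546 / 6942 × 100 = 94.2956

94.30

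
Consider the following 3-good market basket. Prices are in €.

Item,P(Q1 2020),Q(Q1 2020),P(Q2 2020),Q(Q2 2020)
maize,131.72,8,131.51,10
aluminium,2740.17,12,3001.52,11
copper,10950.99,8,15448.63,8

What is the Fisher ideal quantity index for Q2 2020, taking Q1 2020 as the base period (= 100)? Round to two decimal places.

Laspeyres component (base-period weights):
ΣP(Q1 2020)Q(Q2 2020) = 131.72×10 + 2740.17×11 + 10950.99×8 = 1317.2 + 30141.87 + 87607.92 = 119066.99
ΣP(Q1 2020)Q(Q1 2020) = 131.72×8 + 2740.17×12 + 10950.99×8 = 1053.76 + 32882.04 + 87607.92 = 121543.72
L = 119066.99 / 121543.72 × 100 = 97.9623
Paasche component (current-period weights):
ΣP(Q2 2020)Q(Q2 2020) = 131.51×10 + 3001.52×11 + 15448.63×8 = 1315.1 + 33016.72 + 123589.04 = 157920.86
ΣP(Q2 2020)Q(Q1 2020) = 131.51×8 + 3001.52×12 + 15448.63×8 = 1052.08 + 36018.24 + 123589.04 = 160659.36
P = 157920.86 / 160659.36 × 100 = 98.2955
Fisher = √(L × P) = √(97.9623 × 98.2955) = 98.1287

98.13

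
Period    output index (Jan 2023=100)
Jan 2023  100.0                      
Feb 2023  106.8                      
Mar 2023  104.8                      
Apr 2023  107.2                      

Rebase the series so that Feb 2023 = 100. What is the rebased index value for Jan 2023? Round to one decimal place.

93.6

Rebased(Jan 2023) = 100.0 / 106.8 × 100 = 93.6330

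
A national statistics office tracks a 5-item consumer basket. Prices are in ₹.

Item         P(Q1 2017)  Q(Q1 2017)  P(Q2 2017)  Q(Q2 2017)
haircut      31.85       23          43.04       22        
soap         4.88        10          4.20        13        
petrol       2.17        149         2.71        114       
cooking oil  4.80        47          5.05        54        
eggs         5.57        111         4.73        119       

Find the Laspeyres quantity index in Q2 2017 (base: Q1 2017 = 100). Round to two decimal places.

99.23

Laspeyres quantity index uses base-period prices as weights.
ΣP(Q1 2017)·Q(Q2 2017) = 31.85×22 + 4.88×13 + 2.17×114 + 4.80×54 + 5.57×119 = 700.7 + 63.44 + 247.38 + 259.2 + 662.83 = 1933.55
ΣP(Q1 2017)·Q(Q1 2017) = 31.85×23 + 4.88×10 + 2.17×149 + 4.80×47 + 5.57×111 = 732.55 + 48.8 + 323.33 + 225.6 + 618.27 = 1948.55
Index = 1933.55 / 1948.55 × 100 = 99.2302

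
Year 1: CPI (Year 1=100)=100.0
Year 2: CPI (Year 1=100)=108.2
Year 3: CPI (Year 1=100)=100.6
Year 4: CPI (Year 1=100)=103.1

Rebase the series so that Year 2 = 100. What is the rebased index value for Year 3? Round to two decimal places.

92.98

Rebased(Year 3) = 100.6 / 108.2 × 100 = 92.9760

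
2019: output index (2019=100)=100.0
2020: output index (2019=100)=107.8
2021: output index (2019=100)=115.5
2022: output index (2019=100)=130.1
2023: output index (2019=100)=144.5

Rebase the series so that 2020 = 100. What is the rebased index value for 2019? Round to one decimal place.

92.8

Rebased(2019) = 100.0 / 107.8 × 100 = 92.7644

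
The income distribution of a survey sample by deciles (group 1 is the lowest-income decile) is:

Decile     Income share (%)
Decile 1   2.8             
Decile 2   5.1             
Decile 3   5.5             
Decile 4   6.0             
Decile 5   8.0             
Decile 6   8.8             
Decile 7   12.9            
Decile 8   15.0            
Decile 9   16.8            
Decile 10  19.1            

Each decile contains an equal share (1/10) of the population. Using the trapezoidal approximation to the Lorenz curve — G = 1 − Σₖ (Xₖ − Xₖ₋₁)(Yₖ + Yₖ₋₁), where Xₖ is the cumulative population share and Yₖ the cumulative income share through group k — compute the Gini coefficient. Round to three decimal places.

0.298

Cumulative income shares Yₖ: 0.0280, 0.0790, 0.1340, 0.1940, 0.2740, 0.3620, 0.4910, 0.6410, 0.8090, 1.0000
Σ (Xₖ−Xₖ₋₁)(Yₖ+Yₖ₋₁) = (1/10)(0.0280+0.0000) + (1/10)(0.0790+0.0280) + (1/10)(0.1340+0.0790) + (1/10)(0.1940+0.1340) + (1/10)(0.2740+0.1940) + (1/10)(0.3620+0.2740) + (1/10)(0.4910+0.3620) + (1/10)(0.6410+0.4910) + (1/10)(0.8090+0.6410) + (1/10)(1.0000+0.8090)
  = 0.0028 + 0.0107 + 0.0213 + 0.0328 + 0.0468 + 0.0636 + 0.0853 + 0.1132 + 0.1450 + 0.1809 = 0.7024
G = 1 − 0.7024 = 0.2976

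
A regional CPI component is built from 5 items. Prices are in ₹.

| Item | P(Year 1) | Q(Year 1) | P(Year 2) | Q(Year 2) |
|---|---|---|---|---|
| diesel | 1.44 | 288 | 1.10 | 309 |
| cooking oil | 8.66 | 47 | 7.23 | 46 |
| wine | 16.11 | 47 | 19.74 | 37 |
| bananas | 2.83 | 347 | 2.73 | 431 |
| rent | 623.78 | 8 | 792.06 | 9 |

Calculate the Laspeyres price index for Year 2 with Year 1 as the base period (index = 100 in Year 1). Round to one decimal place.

117.4

Laspeyres price index uses base-period quantities as weights.
ΣP(Year 2)·Q(Year 1) = 1.10×288 + 7.23×47 + 19.74×47 + 2.73×347 + 792.06×8 = 316.8 + 339.81 + 927.78 + 947.31 + 6336.48 = 8868.18
ΣP(Year 1)·Q(Year 1) = 1.44×288 + 8.66×47 + 16.11×47 + 2.83×347 + 623.78×8 = 414.72 + 407.02 + 757.17 + 982.01 + 4990.24 = 7551.16
Index = 8868.18 / 7551.16 × 100 = 117.4413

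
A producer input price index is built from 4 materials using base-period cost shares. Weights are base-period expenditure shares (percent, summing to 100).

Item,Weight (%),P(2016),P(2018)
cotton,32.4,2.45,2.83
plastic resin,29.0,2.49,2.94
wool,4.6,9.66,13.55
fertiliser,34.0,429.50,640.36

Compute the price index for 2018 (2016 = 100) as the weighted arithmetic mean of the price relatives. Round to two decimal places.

128.81

cotton: 32.4 × (2.83/2.45) = 32.4 × 1.155102 = 37.4253
plastic resin: 29.0 × (2.94/2.49) = 29.0 × 1.180723 = 34.2410
wool: 4.6 × (13.55/9.66) = 4.6 × 1.402692 = 6.4524
fertiliser: 34.0 × (640.36/429.50) = 34.0 × 1.490943 = 50.6921
Index = Σ wᵢ·(p₁ᵢ/p₀ᵢ) = 37.4253 + 34.2410 + 6.4524 + 50.6921 = 128.8107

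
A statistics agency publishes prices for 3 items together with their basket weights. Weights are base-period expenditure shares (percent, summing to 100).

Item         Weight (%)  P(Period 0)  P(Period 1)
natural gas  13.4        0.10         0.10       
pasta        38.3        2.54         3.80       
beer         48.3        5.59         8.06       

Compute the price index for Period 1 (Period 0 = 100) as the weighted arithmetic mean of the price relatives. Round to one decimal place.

natural gas: 13.4 × (0.10/0.10) = 13.4 × 1.000000 = 13.4000
pasta: 38.3 × (3.80/2.54) = 38.3 × 1.496063 = 57.2992
beer: 48.3 × (8.06/5.59) = 48.3 × 1.441860 = 69.6419
Index = Σ wᵢ·(p₁ᵢ/p₀ᵢ) = 13.4000 + 57.2992 + 69.6419 = 140.3411

140.3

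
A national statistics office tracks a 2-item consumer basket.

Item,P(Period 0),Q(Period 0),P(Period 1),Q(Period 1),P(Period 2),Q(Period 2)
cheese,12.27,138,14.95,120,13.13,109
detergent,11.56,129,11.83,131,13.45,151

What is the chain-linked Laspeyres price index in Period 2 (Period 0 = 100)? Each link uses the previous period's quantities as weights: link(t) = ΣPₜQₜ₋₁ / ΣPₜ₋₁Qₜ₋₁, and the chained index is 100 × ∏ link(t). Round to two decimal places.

Link Period 0→Period 1:
ΣP(Period 1)Q(Period 0) = 14.95×138 + 11.83×129 = 2063.1 + 1526.07 = 3589.17
ΣP(Period 0)Q(Period 0) = 12.27×138 + 11.56×129 = 1693.26 + 1491.24 = 3184.5
link = 3589.17/3184.5 = 1.127075
Link Period 1→Period 2:
ΣP(Period 2)Q(Period 1) = 13.13×120 + 13.45×131 = 1575.6 + 1761.95 = 3337.55
ΣP(Period 1)Q(Period 1) = 14.95×120 + 11.83×131 = 1794 + 1549.73 = 3343.73
link = 3337.55/3343.73 = 0.998152
Chained index = 100 × 1.127075 × 0.998152 = 112.4992

112.50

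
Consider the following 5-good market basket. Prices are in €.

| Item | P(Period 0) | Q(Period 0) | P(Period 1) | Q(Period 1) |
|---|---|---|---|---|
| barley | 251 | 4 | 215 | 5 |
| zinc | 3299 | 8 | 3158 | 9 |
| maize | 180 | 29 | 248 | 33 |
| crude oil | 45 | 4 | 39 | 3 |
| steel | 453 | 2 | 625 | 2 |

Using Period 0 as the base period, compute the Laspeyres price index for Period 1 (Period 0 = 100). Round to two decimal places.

103.03

Laspeyres price index uses base-period quantities as weights.
ΣP(Period 1)·Q(Period 0) = 215×4 + 3158×8 + 248×29 + 39×4 + 625×2 = 860 + 25264 + 7192 + 156 + 1250 = 34722
ΣP(Period 0)·Q(Period 0) = 251×4 + 3299×8 + 180×29 + 45×4 + 453×2 = 1004 + 26392 + 5220 + 180 + 906 = 33702
Index = 34722 / 33702 × 100 = 103.0265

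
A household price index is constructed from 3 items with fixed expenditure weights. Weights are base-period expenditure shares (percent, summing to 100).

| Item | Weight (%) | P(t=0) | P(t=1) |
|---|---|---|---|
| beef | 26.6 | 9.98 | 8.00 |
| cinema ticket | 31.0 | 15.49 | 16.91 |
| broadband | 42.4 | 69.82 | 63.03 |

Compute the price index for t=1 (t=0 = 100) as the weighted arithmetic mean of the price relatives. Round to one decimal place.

93.4

beef: 26.6 × (8.00/9.98) = 26.6 × 0.801603 = 21.3226
cinema ticket: 31.0 × (16.91/15.49) = 31.0 × 1.091672 = 33.8418
broadband: 42.4 × (63.03/69.82) = 42.4 × 0.902750 = 38.2766
Index = Σ wᵢ·(p₁ᵢ/p₀ᵢ) = 21.3226 + 33.8418 + 38.2766 = 93.4411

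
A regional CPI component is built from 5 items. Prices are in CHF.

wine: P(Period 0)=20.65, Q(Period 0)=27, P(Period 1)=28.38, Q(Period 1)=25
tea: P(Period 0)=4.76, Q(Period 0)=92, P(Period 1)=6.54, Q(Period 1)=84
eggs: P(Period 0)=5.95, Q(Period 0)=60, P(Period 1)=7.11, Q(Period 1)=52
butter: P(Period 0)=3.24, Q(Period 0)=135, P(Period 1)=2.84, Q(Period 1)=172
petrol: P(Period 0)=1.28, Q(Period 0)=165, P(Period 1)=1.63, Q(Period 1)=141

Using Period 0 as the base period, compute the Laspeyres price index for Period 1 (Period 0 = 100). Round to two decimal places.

Laspeyres price index uses base-period quantities as weights.
ΣP(Period 1)·Q(Period 0) = 28.38×27 + 6.54×92 + 7.11×60 + 2.84×135 + 1.63×165 = 766.26 + 601.68 + 426.6 + 383.4 + 268.95 = 2446.89
ΣP(Period 0)·Q(Period 0) = 20.65×27 + 4.76×92 + 5.95×60 + 3.24×135 + 1.28×165 = 557.55 + 437.92 + 357 + 437.4 + 211.2 = 2001.07
Index = 2446.89 / 2001.07 × 100 = 122.2791

122.28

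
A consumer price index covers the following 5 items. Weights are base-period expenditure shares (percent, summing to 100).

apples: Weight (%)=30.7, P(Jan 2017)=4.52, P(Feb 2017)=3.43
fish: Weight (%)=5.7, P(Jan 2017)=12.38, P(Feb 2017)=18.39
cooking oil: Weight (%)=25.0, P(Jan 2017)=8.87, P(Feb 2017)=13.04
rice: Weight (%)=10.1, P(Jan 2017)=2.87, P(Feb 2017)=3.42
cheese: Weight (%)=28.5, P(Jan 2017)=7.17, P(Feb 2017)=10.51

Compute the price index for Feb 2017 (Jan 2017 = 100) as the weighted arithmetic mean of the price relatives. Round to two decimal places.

122.33

apples: 30.7 × (3.43/4.52) = 30.7 × 0.758850 = 23.2967
fish: 5.7 × (18.39/12.38) = 5.7 × 1.485460 = 8.4671
cooking oil: 25.0 × (13.04/8.87) = 25.0 × 1.470124 = 36.7531
rice: 10.1 × (3.42/2.87) = 10.1 × 1.191638 = 12.0355
cheese: 28.5 × (10.51/7.17) = 28.5 × 1.465830 = 41.7762
Index = Σ wᵢ·(p₁ᵢ/p₀ᵢ) = 23.2967 + 8.4671 + 36.7531 + 12.0355 + 41.7762 = 122.3286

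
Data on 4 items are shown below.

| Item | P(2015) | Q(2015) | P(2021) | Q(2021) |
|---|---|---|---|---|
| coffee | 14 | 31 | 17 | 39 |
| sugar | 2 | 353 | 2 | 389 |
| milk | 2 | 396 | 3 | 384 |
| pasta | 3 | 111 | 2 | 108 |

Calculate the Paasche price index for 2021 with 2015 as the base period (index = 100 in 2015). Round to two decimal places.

Paasche price index uses current-period quantities as weights.
ΣP(2021)·Q(2021) = 17×39 + 2×389 + 3×384 + 2×108 = 663 + 778 + 1152 + 216 = 2809
ΣP(2015)·Q(2021) = 14×39 + 2×389 + 2×384 + 3×108 = 546 + 778 + 768 + 324 = 2416
Index = 2809 / 2416 × 100 = 116.2666

116.27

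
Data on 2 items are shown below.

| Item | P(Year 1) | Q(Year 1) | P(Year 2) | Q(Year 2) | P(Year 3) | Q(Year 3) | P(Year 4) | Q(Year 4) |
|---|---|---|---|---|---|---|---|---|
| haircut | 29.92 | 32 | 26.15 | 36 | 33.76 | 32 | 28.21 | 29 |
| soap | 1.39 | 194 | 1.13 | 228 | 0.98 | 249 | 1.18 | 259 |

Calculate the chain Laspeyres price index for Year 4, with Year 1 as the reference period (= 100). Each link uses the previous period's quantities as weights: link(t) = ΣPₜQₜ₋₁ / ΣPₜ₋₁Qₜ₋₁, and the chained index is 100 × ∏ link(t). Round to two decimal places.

93.30

Link Year 1→Year 2:
ΣP(Year 2)Q(Year 1) = 26.15×32 + 1.13×194 = 836.8 + 219.22 = 1056.02
ΣP(Year 1)Q(Year 1) = 29.92×32 + 1.39×194 = 957.44 + 269.66 = 1227.1
link = 1056.02/1227.1 = 0.860582
Link Year 2→Year 3:
ΣP(Year 3)Q(Year 2) = 33.76×36 + 0.98×228 = 1215.36 + 223.44 = 1438.8
ΣP(Year 2)Q(Year 2) = 26.15×36 + 1.13×228 = 941.4 + 257.64 = 1199.04
link = 1438.8/1199.04 = 1.199960
Link Year 3→Year 4:
ΣP(Year 4)Q(Year 3) = 28.21×32 + 1.18×249 = 902.72 + 293.82 = 1196.54
ΣP(Year 3)Q(Year 3) = 33.76×32 + 0.98×249 = 1080.32 + 244.02 = 1324.34
link = 1196.54/1324.34 = 0.903499
Chained index = 100 × 0.860582 × 1.199960 × 0.903499 = 93.3011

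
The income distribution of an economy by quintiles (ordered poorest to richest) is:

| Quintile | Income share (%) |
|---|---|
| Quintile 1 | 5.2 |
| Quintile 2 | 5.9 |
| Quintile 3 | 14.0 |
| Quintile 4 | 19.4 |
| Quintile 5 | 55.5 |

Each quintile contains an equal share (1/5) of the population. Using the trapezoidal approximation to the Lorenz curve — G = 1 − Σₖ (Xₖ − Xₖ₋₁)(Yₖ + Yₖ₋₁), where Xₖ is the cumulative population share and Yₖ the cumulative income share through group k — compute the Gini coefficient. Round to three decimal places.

0.456

Cumulative income shares Yₖ: 0.0520, 0.1110, 0.2510, 0.4450, 1.0000
Σ (Xₖ−Xₖ₋₁)(Yₖ+Yₖ₋₁) = (1/5)(0.0520+0.0000) + (1/5)(0.1110+0.0520) + (1/5)(0.2510+0.1110) + (1/5)(0.4450+0.2510) + (1/5)(1.0000+0.4450)
  = 0.0104 + 0.0326 + 0.0724 + 0.1392 + 0.2890 = 0.5436
G = 1 − 0.5436 = 0.4564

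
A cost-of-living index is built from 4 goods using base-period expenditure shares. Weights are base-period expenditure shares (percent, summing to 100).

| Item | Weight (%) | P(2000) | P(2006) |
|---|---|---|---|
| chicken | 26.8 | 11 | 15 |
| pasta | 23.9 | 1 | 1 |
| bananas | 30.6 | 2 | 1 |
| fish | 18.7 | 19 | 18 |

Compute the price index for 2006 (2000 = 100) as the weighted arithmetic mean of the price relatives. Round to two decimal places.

chicken: 26.8 × (15/11) = 26.8 × 1.363636 = 36.5455
pasta: 23.9 × (1/1) = 23.9 × 1.000000 = 23.9000
bananas: 30.6 × (1/2) = 30.6 × 0.500000 = 15.3000
fish: 18.7 × (18/19) = 18.7 × 0.947368 = 17.7158
Index = Σ wᵢ·(p₁ᵢ/p₀ᵢ) = 36.5455 + 23.9000 + 15.3000 + 17.7158 = 93.4612

93.46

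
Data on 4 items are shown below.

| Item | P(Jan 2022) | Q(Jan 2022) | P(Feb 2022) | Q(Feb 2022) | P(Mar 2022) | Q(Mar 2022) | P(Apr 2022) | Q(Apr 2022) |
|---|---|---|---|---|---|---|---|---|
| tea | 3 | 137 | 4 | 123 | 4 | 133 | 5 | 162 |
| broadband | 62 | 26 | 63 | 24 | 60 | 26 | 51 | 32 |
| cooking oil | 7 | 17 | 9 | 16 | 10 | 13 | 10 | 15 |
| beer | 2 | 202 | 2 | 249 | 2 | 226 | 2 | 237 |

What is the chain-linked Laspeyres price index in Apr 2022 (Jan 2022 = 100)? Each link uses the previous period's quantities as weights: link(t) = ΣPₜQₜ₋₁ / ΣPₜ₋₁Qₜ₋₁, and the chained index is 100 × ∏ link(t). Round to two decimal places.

101.47

Link Jan 2022→Feb 2022:
ΣP(Feb 2022)Q(Jan 2022) = 4×137 + 63×26 + 9×17 + 2×202 = 548 + 1638 + 153 + 404 = 2743
ΣP(Jan 2022)Q(Jan 2022) = 3×137 + 62×26 + 7×17 + 2×202 = 411 + 1612 + 119 + 404 = 2546
link = 2743/2546 = 1.077376
Link Feb 2022→Mar 2022:
ΣP(Mar 2022)Q(Feb 2022) = 4×123 + 60×24 + 10×16 + 2×249 = 492 + 1440 + 160 + 498 = 2590
ΣP(Feb 2022)Q(Feb 2022) = 4×123 + 63×24 + 9×16 + 2×249 = 492 + 1512 + 144 + 498 = 2646
link = 2590/2646 = 0.978836
Link Mar 2022→Apr 2022:
ΣP(Apr 2022)Q(Mar 2022) = 5×133 + 51×26 + 10×13 + 2×226 = 665 + 1326 + 130 + 452 = 2573
ΣP(Mar 2022)Q(Mar 2022) = 4×133 + 60×26 + 10×13 + 2×226 = 532 + 1560 + 130 + 452 = 2674
link = 2573/2674 = 0.962229
Chained index = 100 × 1.077376 × 0.978836 × 0.962229 = 101.4742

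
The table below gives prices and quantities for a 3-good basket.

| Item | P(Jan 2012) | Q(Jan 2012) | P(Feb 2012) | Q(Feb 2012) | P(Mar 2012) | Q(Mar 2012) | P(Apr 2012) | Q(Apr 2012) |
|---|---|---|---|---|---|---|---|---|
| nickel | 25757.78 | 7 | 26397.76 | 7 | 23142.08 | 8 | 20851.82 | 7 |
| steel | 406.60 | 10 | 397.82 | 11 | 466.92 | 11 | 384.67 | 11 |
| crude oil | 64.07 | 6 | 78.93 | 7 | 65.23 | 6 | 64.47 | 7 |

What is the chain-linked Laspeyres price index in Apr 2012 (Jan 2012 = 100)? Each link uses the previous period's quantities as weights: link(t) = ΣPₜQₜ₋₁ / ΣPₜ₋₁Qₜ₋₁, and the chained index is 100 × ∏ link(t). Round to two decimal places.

Link Jan 2012→Feb 2012:
ΣP(Feb 2012)Q(Jan 2012) = 26397.76×7 + 397.82×10 + 78.93×6 = 184784.32 + 3978.2 + 473.58 = 189236.1
ΣP(Jan 2012)Q(Jan 2012) = 25757.78×7 + 406.60×10 + 64.07×6 = 180304.46 + 4066 + 384.42 = 184754.88
link = 189236.1/184754.88 = 1.024255
Link Feb 2012→Mar 2012:
ΣP(Mar 2012)Q(Feb 2012) = 23142.08×7 + 466.92×11 + 65.23×7 = 161994.56 + 5136.12 + 456.61 = 167587.29
ΣP(Feb 2012)Q(Feb 2012) = 26397.76×7 + 397.82×11 + 78.93×7 = 184784.32 + 4376.02 + 552.51 = 189712.85
link = 167587.29/189712.85 = 0.883373
Link Mar 2012→Apr 2012:
ΣP(Apr 2012)Q(Mar 2012) = 20851.82×8 + 384.67×11 + 64.47×6 = 166814.56 + 4231.37 + 386.82 = 171432.75
ΣP(Mar 2012)Q(Mar 2012) = 23142.08×8 + 466.92×11 + 65.23×6 = 185136.64 + 5136.12 + 391.38 = 190664.14
link = 171432.75/190664.14 = 0.899135
Chained index = 100 × 1.024255 × 0.883373 × 0.899135 = 81.3537

81.35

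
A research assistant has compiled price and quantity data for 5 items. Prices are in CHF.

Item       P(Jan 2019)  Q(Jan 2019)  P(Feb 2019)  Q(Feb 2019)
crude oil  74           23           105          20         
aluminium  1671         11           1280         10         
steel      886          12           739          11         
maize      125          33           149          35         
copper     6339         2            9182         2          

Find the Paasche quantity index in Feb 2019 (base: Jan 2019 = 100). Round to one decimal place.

Paasche quantity index uses current-period prices as weights.
ΣP(Feb 2019)·Q(Feb 2019) = 105×20 + 1280×10 + 739×11 + 149×35 + 9182×2 = 2100 + 12800 + 8129 + 5215 + 18364 = 46608
ΣP(Feb 2019)·Q(Jan 2019) = 105×23 + 1280×11 + 739×12 + 149×33 + 9182×2 = 2415 + 14080 + 8868 + 4917 + 18364 = 48644
Index = 46608 / 48644 × 100 = 95.8145

95.8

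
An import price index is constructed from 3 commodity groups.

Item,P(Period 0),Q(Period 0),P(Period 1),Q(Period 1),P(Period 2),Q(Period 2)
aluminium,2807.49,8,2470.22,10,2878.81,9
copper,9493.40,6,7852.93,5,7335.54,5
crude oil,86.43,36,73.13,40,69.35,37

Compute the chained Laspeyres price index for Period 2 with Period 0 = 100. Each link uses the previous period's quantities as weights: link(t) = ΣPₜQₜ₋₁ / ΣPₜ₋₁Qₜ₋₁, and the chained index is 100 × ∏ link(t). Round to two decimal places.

85.92

Link Period 0→Period 1:
ΣP(Period 1)Q(Period 0) = 2470.22×8 + 7852.93×6 + 73.13×36 = 19761.76 + 47117.58 + 2632.68 = 69512.02
ΣP(Period 0)Q(Period 0) = 2807.49×8 + 9493.40×6 + 86.43×36 = 22459.92 + 56960.4 + 3111.48 = 82531.8
link = 69512.02/82531.8 = 0.842245
Link Period 1→Period 2:
ΣP(Period 2)Q(Period 1) = 2878.81×10 + 7335.54×5 + 69.35×40 = 28788.1 + 36677.7 + 2774 = 68239.8
ΣP(Period 1)Q(Period 1) = 2470.22×10 + 7852.93×5 + 73.13×40 = 24702.2 + 39264.65 + 2925.2 = 66892.05
link = 68239.8/66892.05 = 1.020148
Chained index = 100 × 0.842245 × 1.020148 = 85.9215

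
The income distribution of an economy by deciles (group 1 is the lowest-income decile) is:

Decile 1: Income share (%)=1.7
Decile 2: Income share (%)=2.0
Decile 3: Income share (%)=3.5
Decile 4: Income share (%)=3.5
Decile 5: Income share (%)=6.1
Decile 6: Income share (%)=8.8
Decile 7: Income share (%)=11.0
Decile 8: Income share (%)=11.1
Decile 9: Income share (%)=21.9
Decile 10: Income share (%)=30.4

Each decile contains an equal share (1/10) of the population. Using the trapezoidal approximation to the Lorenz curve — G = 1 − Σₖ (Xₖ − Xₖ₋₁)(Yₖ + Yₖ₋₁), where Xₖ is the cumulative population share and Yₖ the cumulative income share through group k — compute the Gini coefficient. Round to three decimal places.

0.461

Cumulative income shares Yₖ: 0.0170, 0.0370, 0.0720, 0.1070, 0.1680, 0.2560, 0.3660, 0.4770, 0.6960, 1.0000
Σ (Xₖ−Xₖ₋₁)(Yₖ+Yₖ₋₁) = (1/10)(0.0170+0.0000) + (1/10)(0.0370+0.0170) + (1/10)(0.0720+0.0370) + (1/10)(0.1070+0.0720) + (1/10)(0.1680+0.1070) + (1/10)(0.2560+0.1680) + (1/10)(0.3660+0.2560) + (1/10)(0.4770+0.3660) + (1/10)(0.6960+0.4770) + (1/10)(1.0000+0.6960)
  = 0.0017 + 0.0054 + 0.0109 + 0.0179 + 0.0275 + 0.0424 + 0.0622 + 0.0843 + 0.1173 + 0.1696 = 0.5392
G = 1 − 0.5392 = 0.4608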